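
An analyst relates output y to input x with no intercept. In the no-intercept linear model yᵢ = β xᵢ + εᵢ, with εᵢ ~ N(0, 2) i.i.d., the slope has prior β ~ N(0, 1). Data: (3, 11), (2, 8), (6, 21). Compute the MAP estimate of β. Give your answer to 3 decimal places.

β̂_MAP = 3.431

log p(β | y) = −Σ(yᵢ − βxᵢ)²/(2·2) − β²/(2·1) + const.
Setting the derivative to zero: Σxᵢ(yᵢ − βxᵢ)/2 − β/1 = 0, so β = Σxᵢyᵢ / (Σxᵢ² + σ²/τ²).
Σxᵢyᵢ = 3·11 + 2·8 + 6·21 = 175; Σxᵢ² = 49; σ²/τ² = 2.
β̂_MAP = 175 / (49 + 2) = 175/51 ≈ 3.431.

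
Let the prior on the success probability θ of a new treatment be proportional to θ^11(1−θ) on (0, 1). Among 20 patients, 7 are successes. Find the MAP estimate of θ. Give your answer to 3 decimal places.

θ̂_MAP = 0.563

The prior density ∝ θ^11(1−θ)^1 is the kernel of Beta(12, 2).
Data: 7 successes in 20 trials. The binomial likelihood contributes θ^7(1−θ)^13, so the posterior is Beta(12+7, 2+13) = Beta(19, 15).
For Beta(a, b) with a, b > 1 the mode is (a−1)/(a+b−2) = 18/32 ≈ 0.563.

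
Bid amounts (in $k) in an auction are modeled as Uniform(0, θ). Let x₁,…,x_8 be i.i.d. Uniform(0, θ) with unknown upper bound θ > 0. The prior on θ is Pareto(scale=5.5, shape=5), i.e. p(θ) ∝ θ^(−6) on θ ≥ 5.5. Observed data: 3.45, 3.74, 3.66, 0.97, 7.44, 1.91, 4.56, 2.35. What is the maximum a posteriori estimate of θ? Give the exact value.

The Uniform(0, θ) likelihood is θ^(−n) for θ ≥ max(xᵢ), zero otherwise. Here max(xᵢ) = 7.44.
Posterior ∝ θ^(−6) · θ^(−8) = θ^(−14) on θ ≥ max(5.5, 7.44) = 7.44.
This density is strictly decreasing in θ, so the posterior mode lies at the lower boundary of the support.

θ̂_MAP = 7.44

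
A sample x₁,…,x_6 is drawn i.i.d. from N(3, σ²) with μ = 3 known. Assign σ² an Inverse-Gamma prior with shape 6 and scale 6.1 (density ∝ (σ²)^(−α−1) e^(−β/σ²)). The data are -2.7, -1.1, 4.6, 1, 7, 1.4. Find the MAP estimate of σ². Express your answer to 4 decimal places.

Sum of squared deviations about the known mean: SS = (-2.7−3)² + (-1.1−3)² + (4.6−3)² + (1−3)² + (7−3)² + (1.4−3)² = 74.42.
The Normal likelihood contributes (σ²)^(−n/2) exp(−SS/(2σ²)), so the posterior is Inverse-Gamma(α + n/2, β + SS/2) = Inverse-Gamma(9, 43.31).
The mode of Inverse-Gamma(a, b) is b/(a+1) = 43.31/10 ≈ 4.3310.

σ̂²_MAP = 4.3310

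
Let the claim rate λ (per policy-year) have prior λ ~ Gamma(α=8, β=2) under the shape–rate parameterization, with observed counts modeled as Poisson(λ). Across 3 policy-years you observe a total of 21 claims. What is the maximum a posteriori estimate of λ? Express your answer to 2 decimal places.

λ̂_MAP = 5.60

Σxᵢ = 21, n = 3.
Posterior ∝ λ^7e^(−2λ) · λ^21e^(−3λ) = λ^28e^(−5λ), i.e. Gamma(shape=29, rate=5).
The mode of a Gamma(a, b) with a ≥ 1 (shape–rate) is (a−1)/b = 28/5 ≈ 5.60.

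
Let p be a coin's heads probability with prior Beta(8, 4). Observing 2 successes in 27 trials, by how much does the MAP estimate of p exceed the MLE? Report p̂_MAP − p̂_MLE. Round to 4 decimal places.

Posterior is Beta(10, 29); MAP = (10−1)/(39−2) = 9/37 ≈ 0.24324.
MLE ignores the prior: p̂_MLE = k/n = 2/27 ≈ 0.07407.
Difference = 9/37 − 2/27 = 169/999 ≈ 0.1692.

MAP − MLE = 0.1692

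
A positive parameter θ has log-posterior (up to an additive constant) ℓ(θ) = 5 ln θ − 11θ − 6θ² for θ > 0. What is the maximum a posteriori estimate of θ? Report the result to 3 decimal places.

ℓ'(θ) = 5/θ − 11 − 12θ. Setting this to zero and multiplying by θ: 12θ² + 11θ − 5 = 0.
θ = (−11 + √(11² + 4·12·5)) / (2·12) = (−11 + √361) / 24 = (−11 + 19)/24 = 1/3.
ℓ''(θ) = −5/θ² − 12 < 0, confirming a maximum.

θ̂_MAP = 0.333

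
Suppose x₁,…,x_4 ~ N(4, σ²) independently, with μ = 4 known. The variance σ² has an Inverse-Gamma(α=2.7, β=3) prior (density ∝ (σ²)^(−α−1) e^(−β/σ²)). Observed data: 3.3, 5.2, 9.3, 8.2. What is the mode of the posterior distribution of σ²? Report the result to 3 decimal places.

Sum of squared deviations about the known mean: SS = (3.3−4)² + (5.2−4)² + (9.3−4)² + (8.2−4)² = 47.66.
The Normal likelihood contributes (σ²)^(−n/2) exp(−SS/(2σ²)), so the posterior is Inverse-Gamma(α + n/2, β + SS/2) = Inverse-Gamma(4.7, 26.83).
The mode of Inverse-Gamma(a, b) is b/(a+1) = 26.83/5.7 ≈ 4.707.

σ̂²_MAP = 4.707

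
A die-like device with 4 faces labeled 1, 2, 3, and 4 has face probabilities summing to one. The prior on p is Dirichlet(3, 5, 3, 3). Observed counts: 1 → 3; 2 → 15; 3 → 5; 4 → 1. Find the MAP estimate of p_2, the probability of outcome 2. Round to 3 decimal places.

MAP estimate: 0.559

The posterior is Dirichlet(αᵢ + nᵢ) = Dirichlet(6, 20, 8, 4).
For a Dirichlet(a₁,…,a_K) with all aᵢ > 1, the mode has j-th component (aⱼ − 1)/(Σaᵢ − K).
Here Σaᵢ = 38 and K = 4, so p_2 = (20 − 1)/(38 − 4) = 19/34 ≈ 0.559.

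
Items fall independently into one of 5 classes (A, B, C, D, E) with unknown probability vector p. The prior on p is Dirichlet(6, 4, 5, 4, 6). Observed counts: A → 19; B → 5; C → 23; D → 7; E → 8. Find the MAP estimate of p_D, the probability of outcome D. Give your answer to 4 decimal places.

The posterior is Dirichlet(αᵢ + nᵢ) = Dirichlet(25, 9, 28, 11, 14).
For a Dirichlet(a₁,…,a_K) with all aᵢ > 1, the mode has j-th component (aⱼ − 1)/(Σaᵢ − K).
Here Σaᵢ = 87 and K = 5, so p_D = (11 − 1)/(87 − 5) = 10/82 ≈ 0.1220.

MAP estimate of p_D = 0.1220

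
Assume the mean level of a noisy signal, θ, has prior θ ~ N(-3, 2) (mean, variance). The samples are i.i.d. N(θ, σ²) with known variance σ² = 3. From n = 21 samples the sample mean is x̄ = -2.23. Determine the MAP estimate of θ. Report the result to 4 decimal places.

n = 21, x̄ = -2.23.
For a Normal prior and Normal likelihood with known variance, the posterior is Normal; its mode equals its mean, the precision-weighted average.
Prior precision 1/σ₀² = 1/2 = 0.5; data precision n/σ² = 21/3 = 7.
θ̂ = (0.5·(-3) + 7·(-2.23)) / (0.5 + 7) = (-17.11)/7.5 = -1711/750 ≈ -2.2813.

θ̂_MAP = -2.2813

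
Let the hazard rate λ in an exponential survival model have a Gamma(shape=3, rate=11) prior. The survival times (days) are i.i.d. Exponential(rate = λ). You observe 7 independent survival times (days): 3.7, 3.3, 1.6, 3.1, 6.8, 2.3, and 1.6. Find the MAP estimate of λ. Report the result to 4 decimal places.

The Exponential(rate=λ) likelihood is ∝ λ^n e^(−λΣtᵢ). Here n = 7 and Σtᵢ = 3.7 + 3.3 + 1.6 + 3.1 + 6.8 + 2.3 + 1.6 = 22.4.
Posterior ∝ λ^2e^(−11λ) · λ^7e^(−22.4λ) = λ^9e^(−33.4λ), i.e. Gamma(10, 33.4).
Mode = (a−1)/b = 9/33.4 ≈ 0.2695.

λ̂_MAP = 0.2695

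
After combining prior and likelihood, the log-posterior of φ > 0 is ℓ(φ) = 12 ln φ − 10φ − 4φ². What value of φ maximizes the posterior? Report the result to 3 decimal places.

φ̂_MAP = 0.750

ℓ'(φ) = 12/φ − 10 − 8φ. Setting this to zero and multiplying by φ: 8φ² + 10φ − 12 = 0.
φ = (−10 + √(10² + 4·8·12)) / (2·8) = (−10 + √484) / 16 = (−10 + 22)/16 = 3/4.
ℓ''(φ) = −12/φ² − 8 < 0, confirming a maximum.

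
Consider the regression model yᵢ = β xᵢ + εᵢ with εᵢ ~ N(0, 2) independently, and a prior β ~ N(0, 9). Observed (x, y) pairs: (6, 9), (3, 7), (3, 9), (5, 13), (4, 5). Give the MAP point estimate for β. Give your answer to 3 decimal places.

log p(β | y) = −Σ(yᵢ − βxᵢ)²/(2·2) − β²/(2·9) + const.
Setting the derivative to zero: Σxᵢ(yᵢ − βxᵢ)/2 − β/9 = 0, so β = Σxᵢyᵢ / (Σxᵢ² + σ²/τ²).
Σxᵢyᵢ = 6·9 + 3·7 + 3·9 + 5·13 + 4·5 = 187; Σxᵢ² = 95; σ²/τ² = 2/9.
β̂_MAP = 187 / (95 + 2/9) = 187/(857/9) = 1683/857 ≈ 1.964.

β̂_MAP = 1.964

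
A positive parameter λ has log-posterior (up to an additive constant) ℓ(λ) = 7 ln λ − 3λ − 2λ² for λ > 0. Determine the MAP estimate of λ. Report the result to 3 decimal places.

ℓ'(λ) = 7/λ − 3 − 4λ. Setting this to zero and multiplying by λ: 4λ² + 3λ − 7 = 0.
λ = (−3 + √(3² + 4·4·7)) / (2·4) = (−3 + √121) / 8 = (−3 + 11)/8 = 1.
ℓ''(λ) = −7/λ² − 4 < 0, confirming a maximum.

λ̂_MAP = 1.000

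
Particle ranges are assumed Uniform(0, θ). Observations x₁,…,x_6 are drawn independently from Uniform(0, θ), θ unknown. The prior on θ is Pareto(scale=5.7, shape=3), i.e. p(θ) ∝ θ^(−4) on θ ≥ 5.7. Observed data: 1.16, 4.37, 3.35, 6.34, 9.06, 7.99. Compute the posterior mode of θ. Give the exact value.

The Uniform(0, θ) likelihood is θ^(−n) for θ ≥ max(xᵢ), zero otherwise. Here max(xᵢ) = 9.06.
Posterior ∝ θ^(−4) · θ^(−6) = θ^(−10) on θ ≥ max(5.7, 9.06) = 9.06.
This density is strictly decreasing in θ, so the posterior mode lies at the lower boundary of the support.

θ̂_MAP = 9.06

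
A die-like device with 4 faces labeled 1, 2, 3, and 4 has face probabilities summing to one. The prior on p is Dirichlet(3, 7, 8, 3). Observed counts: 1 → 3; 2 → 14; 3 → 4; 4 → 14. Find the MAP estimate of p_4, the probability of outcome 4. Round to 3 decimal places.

The posterior is Dirichlet(αᵢ + nᵢ) = Dirichlet(6, 21, 12, 17).
For a Dirichlet(a₁,…,a_K) with all aᵢ > 1, the mode has j-th component (aⱼ − 1)/(Σaᵢ − K).
Here Σaᵢ = 56 and K = 4, so p_4 = (17 − 1)/(56 − 4) = 16/52 ≈ 0.308.

MAP estimate: 0.308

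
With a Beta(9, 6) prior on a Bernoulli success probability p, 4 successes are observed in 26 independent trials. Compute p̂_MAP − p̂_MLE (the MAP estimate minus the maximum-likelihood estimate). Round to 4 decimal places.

MAP − MLE = 0.1538

Posterior is Beta(13, 28); MAP = (13−1)/(41−2) = 12/39 ≈ 0.30769.
MLE ignores the prior: p̂_MLE = k/n = 4/26 ≈ 0.15385.
Difference = 12/39 − 4/26 = 2/13 ≈ 0.1538.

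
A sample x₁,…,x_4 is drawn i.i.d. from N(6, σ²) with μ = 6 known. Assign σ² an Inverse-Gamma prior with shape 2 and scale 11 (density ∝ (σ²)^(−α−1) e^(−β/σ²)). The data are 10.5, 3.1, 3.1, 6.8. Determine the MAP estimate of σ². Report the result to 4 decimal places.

σ̂²_MAP = 5.9710

Sum of squared deviations about the known mean: SS = (10.5−6)² + (3.1−6)² + (3.1−6)² + (6.8−6)² = 37.71.
The Normal likelihood contributes (σ²)^(−n/2) exp(−SS/(2σ²)), so the posterior is Inverse-Gamma(α + n/2, β + SS/2) = Inverse-Gamma(4, 29.855).
The mode of Inverse-Gamma(a, b) is b/(a+1) = 29.855/5 ≈ 5.9710.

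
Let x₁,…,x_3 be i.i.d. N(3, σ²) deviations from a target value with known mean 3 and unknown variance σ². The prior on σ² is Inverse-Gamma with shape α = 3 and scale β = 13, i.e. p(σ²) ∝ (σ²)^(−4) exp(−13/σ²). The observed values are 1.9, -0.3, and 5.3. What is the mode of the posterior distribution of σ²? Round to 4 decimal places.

σ̂²_MAP = 3.9445

Sum of squared deviations about the known mean: SS = (1.9−3)² + (-0.3−3)² + (5.3−3)² = 17.39.
The Normal likelihood contributes (σ²)^(−n/2) exp(−SS/(2σ²)), so the posterior is Inverse-Gamma(α + n/2, β + SS/2) = Inverse-Gamma(4.5, 21.695).
The mode of Inverse-Gamma(a, b) is b/(a+1) = 21.695/5.5 ≈ 3.9445.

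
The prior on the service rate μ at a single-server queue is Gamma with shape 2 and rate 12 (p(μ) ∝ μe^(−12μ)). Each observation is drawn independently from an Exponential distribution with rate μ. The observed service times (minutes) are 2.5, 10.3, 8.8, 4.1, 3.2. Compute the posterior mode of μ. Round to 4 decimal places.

The Exponential(rate=μ) likelihood is ∝ μ^n e^(−μΣtᵢ). Here n = 5 and Σtᵢ = 2.5 + 10.3 + 8.8 + 4.1 + 3.2 = 28.9.
Posterior ∝ μe^(−12μ) · μ^5e^(−28.9μ) = μ^6e^(−40.9μ), i.e. Gamma(7, 40.9).
Mode = (a−1)/b = 6/40.9 ≈ 0.1467.

μ̂_MAP = 0.1467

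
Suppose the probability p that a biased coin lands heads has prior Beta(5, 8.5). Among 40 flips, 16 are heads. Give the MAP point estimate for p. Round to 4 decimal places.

Prior: Beta(5, 8.5).
Data: 16 successes in 40 trials. The binomial likelihood contributes p^16(1−p)^24, so the posterior is Beta(5+16, 8.5+24) = Beta(21, 32.5).
For Beta(a, b) with a, b > 1 the mode is (a−1)/(a+b−2) = 20/51.5 ≈ 0.3883.

p̂_MAP = 0.3883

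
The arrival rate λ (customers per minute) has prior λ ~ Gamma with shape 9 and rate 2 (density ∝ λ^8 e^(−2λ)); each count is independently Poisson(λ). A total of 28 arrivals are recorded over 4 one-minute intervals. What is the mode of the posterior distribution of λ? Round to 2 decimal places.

λ̂_MAP = 6.00

Σxᵢ = 28, n = 4.
Posterior ∝ λ^8e^(−2λ) · λ^28e^(−4λ) = λ^36e^(−6λ), i.e. Gamma(shape=37, rate=6).
The mode of a Gamma(a, b) with a ≥ 1 (shape–rate) is (a−1)/b = 36/6 ≈ 6.00.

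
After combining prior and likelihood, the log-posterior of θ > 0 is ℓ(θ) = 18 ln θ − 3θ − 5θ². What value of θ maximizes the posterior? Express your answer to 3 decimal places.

θ̂_MAP = 1.200

ℓ'(θ) = 18/θ − 3 − 10θ. Setting this to zero and multiplying by θ: 10θ² + 3θ − 18 = 0.
θ = (−3 + √(3² + 4·10·18)) / (2·10) = (−3 + √729) / 20 = (−3 + 27)/20 = 6/5.
ℓ''(θ) = −18/θ² − 10 < 0, confirming a maximum.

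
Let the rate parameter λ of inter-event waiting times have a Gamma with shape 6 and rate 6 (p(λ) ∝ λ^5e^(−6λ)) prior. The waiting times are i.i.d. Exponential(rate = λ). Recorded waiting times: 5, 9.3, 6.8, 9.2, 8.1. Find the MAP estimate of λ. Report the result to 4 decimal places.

The Exponential(rate=λ) likelihood is ∝ λ^n e^(−λΣtᵢ). Here n = 5 and Σtᵢ = 5 + 9.3 + 6.8 + 9.2 + 8.1 = 38.4.
Posterior ∝ λ^5e^(−6λ) · λ^5e^(−38.4λ) = λ^10e^(−44.4λ), i.e. Gamma(11, 44.4).
Mode = (a−1)/b = 10/44.4 ≈ 0.2252.

λ̂_MAP = 0.2252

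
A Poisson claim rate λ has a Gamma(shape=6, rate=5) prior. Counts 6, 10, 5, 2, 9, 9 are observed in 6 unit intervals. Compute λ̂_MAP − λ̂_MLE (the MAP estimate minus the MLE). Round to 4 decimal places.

MAP − MLE = -2.6515

Σxᵢ = 41. Posterior is Gamma(47, 11); MAP = (47−1)/11 = 46/11 ≈ 4.18182.
MLE = x̄ = 41/6 ≈ 6.83333.
Difference = 46/11 − 41/6 = -175/66 ≈ -2.6515.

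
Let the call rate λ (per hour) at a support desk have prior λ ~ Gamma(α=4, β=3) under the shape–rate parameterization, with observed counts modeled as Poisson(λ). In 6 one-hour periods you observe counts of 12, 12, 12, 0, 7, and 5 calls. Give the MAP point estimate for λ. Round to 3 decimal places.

λ̂_MAP = 5.667

Σxᵢ = 12+12+12+0+7+5 = 48, with n = 6.
Posterior ∝ λ^3e^(−3λ) · λ^48e^(−6λ) = λ^51e^(−9λ), i.e. Gamma(shape=52, rate=9).
The mode of a Gamma(a, b) with a ≥ 1 (shape–rate) is (a−1)/b = 51/9 ≈ 5.667.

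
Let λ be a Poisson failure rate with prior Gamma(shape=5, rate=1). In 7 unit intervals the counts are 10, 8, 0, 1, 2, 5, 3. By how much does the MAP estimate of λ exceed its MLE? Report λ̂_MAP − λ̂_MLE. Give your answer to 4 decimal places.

MAP − MLE = -0.0179

Σxᵢ = 29. Posterior is Gamma(34, 8); MAP = (34−1)/8 = 33/8 ≈ 4.12500.
MLE = x̄ = 29/7 ≈ 4.14286.
Difference = 33/8 − 29/7 = -1/56 ≈ -0.0179.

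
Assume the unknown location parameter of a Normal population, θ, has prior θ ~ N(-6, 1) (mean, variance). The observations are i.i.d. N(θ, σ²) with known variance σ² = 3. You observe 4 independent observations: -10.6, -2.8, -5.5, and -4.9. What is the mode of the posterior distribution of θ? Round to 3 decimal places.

n = 4; x̄ = ((-10.6) + (-2.8) + (-5.5) + (-4.9))/4 = -23.8/4 = -5.95.
For a Normal prior and Normal likelihood with known variance, the posterior is Normal; its mode equals its mean, the precision-weighted average.
Prior precision 1/σ₀² = 1/1 = 1; data precision n/σ² = 4/3.
θ̂ = (1·(-6) + (4/3)·(-5.95)) / (1 + 4/3) = (-209/15)/(7/3) = -209/35 ≈ -5.971.

θ̂_MAP = -5.971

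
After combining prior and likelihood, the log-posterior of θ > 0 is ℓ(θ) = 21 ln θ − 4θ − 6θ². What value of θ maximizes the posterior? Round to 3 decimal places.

ℓ'(θ) = 21/θ − 4 − 12θ. Setting this to zero and multiplying by θ: 12θ² + 4θ − 21 = 0.
θ = (−4 + √(4² + 4·12·21)) / (2·12) = (−4 + √1024) / 24 = (−4 + 32)/24 = 7/6.
ℓ''(θ) = −21/θ² − 12 < 0, confirming a maximum.

θ̂_MAP = 1.167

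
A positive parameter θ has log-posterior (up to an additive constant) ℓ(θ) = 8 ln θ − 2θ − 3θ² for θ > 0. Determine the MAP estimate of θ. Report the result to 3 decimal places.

ℓ'(θ) = 8/θ − 2 − 6θ. Setting this to zero and multiplying by θ: 6θ² + 2θ − 8 = 0.
θ = (−2 + √(2² + 4·6·8)) / (2·6) = (−2 + √196) / 12 = (−2 + 14)/12 = 1.
ℓ''(θ) = −8/θ² − 6 < 0, confirming a maximum.

θ̂_MAP = 1.000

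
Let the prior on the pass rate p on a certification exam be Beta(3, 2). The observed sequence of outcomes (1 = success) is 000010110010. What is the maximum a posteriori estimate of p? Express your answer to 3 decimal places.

p̂_MAP = 0.400

Prior: Beta(3, 2).
Data: 4 successes in 12 trials (from the sequence). The binomial likelihood contributes p^4(1−p)^8, so the posterior is Beta(3+4, 2+8) = Beta(7, 10).
For Beta(a, b) with a, b > 1 the mode is (a−1)/(a+b−2) = 6/15 ≈ 0.400.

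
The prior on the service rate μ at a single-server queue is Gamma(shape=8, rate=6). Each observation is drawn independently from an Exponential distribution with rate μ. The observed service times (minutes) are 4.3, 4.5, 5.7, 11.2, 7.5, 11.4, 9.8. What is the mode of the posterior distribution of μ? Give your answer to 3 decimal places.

μ̂_MAP = 0.232

The Exponential(rate=μ) likelihood is ∝ μ^n e^(−μΣtᵢ). Here n = 7 and Σtᵢ = 4.3 + 4.5 + 5.7 + 11.2 + 7.5 + 11.4 + 9.8 = 54.4.
Posterior ∝ μ^7e^(−6μ) · μ^7e^(−54.4μ) = μ^14e^(−60.4μ), i.e. Gamma(15, 60.4).
Mode = (a−1)/b = 14/60.4 ≈ 0.232.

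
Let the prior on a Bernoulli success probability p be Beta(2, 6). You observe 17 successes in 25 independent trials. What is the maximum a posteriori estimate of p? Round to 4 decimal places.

Prior: Beta(2, 6).
Data: 17 successes in 25 trials. The binomial likelihood contributes p^17(1−p)^8, so the posterior is Beta(2+17, 6+8) = Beta(19, 14).
For Beta(a, b) with a, b > 1 the mode is (a−1)/(a+b−2) = 18/31 ≈ 0.5806.

p̂_MAP = 0.5806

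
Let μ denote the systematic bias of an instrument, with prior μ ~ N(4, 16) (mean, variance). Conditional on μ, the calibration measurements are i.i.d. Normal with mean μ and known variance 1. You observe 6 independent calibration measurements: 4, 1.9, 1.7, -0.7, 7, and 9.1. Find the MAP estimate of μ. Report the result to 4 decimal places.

n = 6; x̄ = (4 + 1.9 + 1.7 + (-0.7) + 7 + 9.1)/6 = 23/6 = 23/6 ≈ 3.8333.
For a Normal prior and Normal likelihood with known variance, the posterior is Normal; its mode equals its mean, the precision-weighted average.
Prior precision 1/σ₀² = 1/16 = 0.0625; data precision n/σ² = 6/1 = 6.
μ̂ = (0.0625·4 + 6·(23/6)) / (0.0625 + 6) = 23.25/6.0625 = 372/97 ≈ 3.8351.

μ̂_MAP = 3.8351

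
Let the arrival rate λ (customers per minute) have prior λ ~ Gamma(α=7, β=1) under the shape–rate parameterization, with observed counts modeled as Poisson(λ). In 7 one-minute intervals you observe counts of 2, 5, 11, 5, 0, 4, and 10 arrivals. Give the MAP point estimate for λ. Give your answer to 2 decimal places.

λ̂_MAP = 5.38

Σxᵢ = 2+5+11+5+0+4+10 = 37, with n = 7.
Posterior ∝ λ^6e^(−1λ) · λ^37e^(−7λ) = λ^43e^(−8λ), i.e. Gamma(shape=44, rate=8).
The mode of a Gamma(a, b) with a ≥ 1 (shape–rate) is (a−1)/b = 43/8 ≈ 5.38.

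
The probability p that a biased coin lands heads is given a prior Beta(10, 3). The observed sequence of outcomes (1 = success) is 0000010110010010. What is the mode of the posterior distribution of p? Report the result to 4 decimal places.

Prior: Beta(10, 3).
Data: 5 successes in 16 trials (from the sequence). The binomial likelihood contributes p^5(1−p)^11, so the posterior is Beta(10+5, 3+11) = Beta(15, 14).
For Beta(a, b) with a, b > 1 the mode is (a−1)/(a+b−2) = 14/27 ≈ 0.5185.

p̂_MAP = 0.5185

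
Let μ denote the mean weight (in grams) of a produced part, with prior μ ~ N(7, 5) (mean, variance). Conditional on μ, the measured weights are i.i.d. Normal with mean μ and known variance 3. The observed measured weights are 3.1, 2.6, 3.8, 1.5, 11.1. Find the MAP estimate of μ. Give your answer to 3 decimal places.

n = 5; x̄ = (3.1 + 2.6 + 3.8 + 1.5 + 11.1)/5 = 22.1/5 = 4.42.
For a Normal prior and Normal likelihood with known variance, the posterior is Normal; its mode equals its mean, the precision-weighted average.
Prior precision 1/σ₀² = 1/5 = 0.2; data precision n/σ² = 5/3.
μ̂ = (0.2·7 + (5/3)·4.42) / (0.2 + 5/3) = (263/30)/(28/15) = 263/56 ≈ 4.696.

μ̂_MAP = 4.696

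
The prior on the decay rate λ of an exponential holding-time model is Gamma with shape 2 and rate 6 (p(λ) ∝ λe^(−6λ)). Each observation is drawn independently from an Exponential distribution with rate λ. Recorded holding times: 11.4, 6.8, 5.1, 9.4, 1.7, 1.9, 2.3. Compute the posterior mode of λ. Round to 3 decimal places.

The Exponential(rate=λ) likelihood is ∝ λ^n e^(−λΣtᵢ). Here n = 7 and Σtᵢ = 11.4 + 6.8 + 5.1 + 9.4 + 1.7 + 1.9 + 2.3 = 38.6.
Posterior ∝ λe^(−6λ) · λ^7e^(−38.6λ) = λ^8e^(−44.6λ), i.e. Gamma(9, 44.6).
Mode = (a−1)/b = 8/44.6 ≈ 0.179.

λ̂_MAP = 0.179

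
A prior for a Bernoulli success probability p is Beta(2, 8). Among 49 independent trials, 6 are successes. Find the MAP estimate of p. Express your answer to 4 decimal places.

Prior: Beta(2, 8).
Data: 6 successes in 49 trials. The binomial likelihood contributes p^6(1−p)^43, so the posterior is Beta(2+6, 8+43) = Beta(8, 51).
For Beta(a, b) with a, b > 1 the mode is (a−1)/(a+b−2) = 7/57 ≈ 0.1228.

p̂_MAP = 0.1228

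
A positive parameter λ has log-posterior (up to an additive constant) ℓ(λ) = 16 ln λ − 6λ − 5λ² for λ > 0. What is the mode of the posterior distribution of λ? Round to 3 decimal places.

λ̂_MAP = 1.000

ℓ'(λ) = 16/λ − 6 − 10λ. Setting this to zero and multiplying by λ: 10λ² + 6λ − 16 = 0.
λ = (−6 + √(6² + 4·10·16)) / (2·10) = (−6 + √676) / 20 = (−6 + 26)/20 = 1.
ℓ''(λ) = −16/λ² − 10 < 0, confirming a maximum.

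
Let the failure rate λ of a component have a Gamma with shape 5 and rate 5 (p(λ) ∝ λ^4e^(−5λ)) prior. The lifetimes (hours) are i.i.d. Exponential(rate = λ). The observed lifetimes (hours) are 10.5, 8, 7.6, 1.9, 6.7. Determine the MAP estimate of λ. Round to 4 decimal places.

The Exponential(rate=λ) likelihood is ∝ λ^n e^(−λΣtᵢ). Here n = 5 and Σtᵢ = 10.5 + 8 + 7.6 + 1.9 + 6.7 = 34.7.
Posterior ∝ λ^4e^(−5λ) · λ^5e^(−34.7λ) = λ^9e^(−39.7λ), i.e. Gamma(10, 39.7).
Mode = (a−1)/b = 9/39.7 ≈ 0.2267.

λ̂_MAP = 0.2267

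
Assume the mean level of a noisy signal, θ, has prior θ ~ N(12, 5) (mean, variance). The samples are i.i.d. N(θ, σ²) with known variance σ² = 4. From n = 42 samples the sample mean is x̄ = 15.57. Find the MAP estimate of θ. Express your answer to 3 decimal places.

n = 42, x̄ = 15.57.
For a Normal prior and Normal likelihood with known variance, the posterior is Normal; its mode equals its mean, the precision-weighted average.
Prior precision 1/σ₀² = 1/5 = 0.2; data precision n/σ² = 42/4 = 10.5.
θ̂ = (0.2·12 + 10.5·15.57) / (0.2 + 10.5) = 165.885/10.7 = 33177/2140 ≈ 15.503.

θ̂_MAP = 15.503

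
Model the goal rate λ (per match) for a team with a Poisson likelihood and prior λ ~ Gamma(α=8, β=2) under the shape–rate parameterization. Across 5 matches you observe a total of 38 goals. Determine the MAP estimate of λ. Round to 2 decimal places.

λ̂_MAP = 6.43

Σxᵢ = 38, n = 5.
Posterior ∝ λ^7e^(−2λ) · λ^38e^(−5λ) = λ^45e^(−7λ), i.e. Gamma(shape=46, rate=7).
The mode of a Gamma(a, b) with a ≥ 1 (shape–rate) is (a−1)/b = 45/7 ≈ 6.43.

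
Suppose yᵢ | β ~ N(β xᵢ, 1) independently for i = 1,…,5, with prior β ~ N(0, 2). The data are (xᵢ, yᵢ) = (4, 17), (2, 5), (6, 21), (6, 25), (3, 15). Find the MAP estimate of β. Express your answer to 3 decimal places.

β̂_MAP = 3.931

log p(β | y) = −Σ(yᵢ − βxᵢ)²/(2·1) − β²/(2·2) + const.
Setting the derivative to zero: Σxᵢ(yᵢ − βxᵢ)/1 − β/2 = 0, so β = Σxᵢyᵢ / (Σxᵢ² + σ²/τ²).
Σxᵢyᵢ = 4·17 + 2·5 + 6·21 + 6·25 + 3·15 = 399; Σxᵢ² = 101; σ²/τ² = 0.5.
β̂_MAP = 399 / (101 + 0.5) = 399/101.5 ≈ 3.931.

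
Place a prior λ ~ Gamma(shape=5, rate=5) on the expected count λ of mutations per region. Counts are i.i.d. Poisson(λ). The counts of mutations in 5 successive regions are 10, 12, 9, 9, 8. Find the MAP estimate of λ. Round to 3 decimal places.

λ̂_MAP = 5.200

Σxᵢ = 10+12+9+9+8 = 48, with n = 5.
Posterior ∝ λ^4e^(−5λ) · λ^48e^(−5λ) = λ^52e^(−10λ), i.e. Gamma(shape=53, rate=10).
The mode of a Gamma(a, b) with a ≥ 1 (shape–rate) is (a−1)/b = 52/10 ≈ 5.200.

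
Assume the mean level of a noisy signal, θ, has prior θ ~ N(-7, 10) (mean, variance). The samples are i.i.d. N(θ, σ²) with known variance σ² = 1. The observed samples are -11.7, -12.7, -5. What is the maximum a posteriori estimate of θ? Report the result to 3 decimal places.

n = 3; x̄ = ((-11.7) + (-12.7) + (-5))/3 = -29.4/3 = -9.8.
For a Normal prior and Normal likelihood with known variance, the posterior is Normal; its mode equals its mean, the precision-weighted average.
Prior precision 1/σ₀² = 1/10 = 0.1; data precision n/σ² = 3/1 = 3.
θ̂ = (0.1·(-7) + 3·(-9.8)) / (0.1 + 3) = (-30.1)/3.1 = -301/31 ≈ -9.710.

θ̂_MAP = -9.710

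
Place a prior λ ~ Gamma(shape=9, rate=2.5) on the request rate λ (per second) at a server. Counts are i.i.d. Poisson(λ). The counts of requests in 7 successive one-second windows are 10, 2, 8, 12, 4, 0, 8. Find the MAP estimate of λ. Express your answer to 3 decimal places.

Σxᵢ = 10+2+8+12+4+0+8 = 44, with n = 7.
Posterior ∝ λ^8e^(−2.5λ) · λ^44e^(−7λ) = λ^52e^(−9.5λ), i.e. Gamma(shape=53, rate=9.5).
The mode of a Gamma(a, b) with a ≥ 1 (shape–rate) is (a−1)/b = 52/9.5 ≈ 5.474.

λ̂_MAP = 5.474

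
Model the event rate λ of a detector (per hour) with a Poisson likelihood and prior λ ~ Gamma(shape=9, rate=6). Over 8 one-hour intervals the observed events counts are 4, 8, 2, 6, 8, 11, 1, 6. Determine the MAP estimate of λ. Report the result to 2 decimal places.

Σxᵢ = 4+8+2+6+8+11+1+6 = 46, with n = 8.
Posterior ∝ λ^8e^(−6λ) · λ^46e^(−8λ) = λ^54e^(−14λ), i.e. Gamma(shape=55, rate=14).
The mode of a Gamma(a, b) with a ≥ 1 (shape–rate) is (a−1)/b = 54/14 ≈ 3.86.

λ̂_MAP = 3.86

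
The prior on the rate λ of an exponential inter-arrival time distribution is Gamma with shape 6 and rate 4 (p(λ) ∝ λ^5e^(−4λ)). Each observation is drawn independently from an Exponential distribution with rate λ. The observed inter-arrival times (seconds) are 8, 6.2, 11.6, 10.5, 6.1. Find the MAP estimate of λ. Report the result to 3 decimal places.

The Exponential(rate=λ) likelihood is ∝ λ^n e^(−λΣtᵢ). Here n = 5 and Σtᵢ = 8 + 6.2 + 11.6 + 10.5 + 6.1 = 42.4.
Posterior ∝ λ^5e^(−4λ) · λ^5e^(−42.4λ) = λ^10e^(−46.4λ), i.e. Gamma(11, 46.4).
Mode = (a−1)/b = 10/46.4 ≈ 0.216.

λ̂_MAP = 0.216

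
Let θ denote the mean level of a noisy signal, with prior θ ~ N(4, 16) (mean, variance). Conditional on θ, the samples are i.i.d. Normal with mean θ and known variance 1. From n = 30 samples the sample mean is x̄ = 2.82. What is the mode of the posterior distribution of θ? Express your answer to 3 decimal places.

θ̂_MAP = 2.822

n = 30, x̄ = 2.82.
For a Normal prior and Normal likelihood with known variance, the posterior is Normal; its mode equals its mean, the precision-weighted average.
Prior precision 1/σ₀² = 1/16 = 0.0625; data precision n/σ² = 30/1 = 30.
θ̂ = (0.0625·4 + 30·2.82) / (0.0625 + 30) = 84.85/30.0625 = 6788/2405 ≈ 2.822.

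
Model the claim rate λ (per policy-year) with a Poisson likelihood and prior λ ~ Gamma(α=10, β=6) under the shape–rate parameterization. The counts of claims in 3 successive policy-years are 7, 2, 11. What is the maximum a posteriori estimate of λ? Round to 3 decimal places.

Σxᵢ = 7+2+11 = 20, with n = 3.
Posterior ∝ λ^9e^(−6λ) · λ^20e^(−3λ) = λ^29e^(−9λ), i.e. Gamma(shape=30, rate=9).
The mode of a Gamma(a, b) with a ≥ 1 (shape–rate) is (a−1)/b = 29/9 ≈ 3.222.

λ̂_MAP = 3.222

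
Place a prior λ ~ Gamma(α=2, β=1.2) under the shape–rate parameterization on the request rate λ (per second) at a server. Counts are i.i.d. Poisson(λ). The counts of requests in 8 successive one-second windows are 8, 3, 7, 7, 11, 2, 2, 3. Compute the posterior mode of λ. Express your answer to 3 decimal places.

λ̂_MAP = 4.783

Σxᵢ = 8+3+7+7+11+2+2+3 = 43, with n = 8.
Posterior ∝ λe^(−1.2λ) · λ^43e^(−8λ) = λ^44e^(−9.2λ), i.e. Gamma(shape=45, rate=9.2).
The mode of a Gamma(a, b) with a ≥ 1 (shape–rate) is (a−1)/b = 44/9.2 ≈ 4.783.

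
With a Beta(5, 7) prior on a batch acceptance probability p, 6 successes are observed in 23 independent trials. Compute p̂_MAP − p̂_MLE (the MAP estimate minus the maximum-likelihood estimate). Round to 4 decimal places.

MAP − MLE = 0.0422

Posterior is Beta(11, 24); MAP = (11−1)/(35−2) = 10/33 ≈ 0.30303.
MLE ignores the prior: p̂_MLE = k/n = 6/23 ≈ 0.26087.
Difference = 10/33 − 6/23 = 32/759 ≈ 0.0422.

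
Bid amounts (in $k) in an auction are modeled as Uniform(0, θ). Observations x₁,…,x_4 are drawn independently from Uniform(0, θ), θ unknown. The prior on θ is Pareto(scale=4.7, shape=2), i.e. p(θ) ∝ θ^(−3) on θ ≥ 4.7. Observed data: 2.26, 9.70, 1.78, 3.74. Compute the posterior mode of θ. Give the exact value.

The Uniform(0, θ) likelihood is θ^(−n) for θ ≥ max(xᵢ), zero otherwise. Here max(xᵢ) = 9.70.
Posterior ∝ θ^(−3) · θ^(−4) = θ^(−7) on θ ≥ max(4.7, 9.70) = 9.70.
This density is strictly decreasing in θ, so the posterior mode lies at the lower boundary of the support.

θ̂_MAP = 9.70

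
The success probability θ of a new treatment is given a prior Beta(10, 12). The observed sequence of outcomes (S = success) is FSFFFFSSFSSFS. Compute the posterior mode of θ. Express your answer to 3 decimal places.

θ̂_MAP = 0.455

Prior: Beta(10, 12).
Data: 6 successes in 13 trials (from the sequence). The binomial likelihood contributes θ^6(1−θ)^7, so the posterior is Beta(10+6, 12+7) = Beta(16, 19).
For Beta(a, b) with a, b > 1 the mode is (a−1)/(a+b−2) = 15/33 ≈ 0.455.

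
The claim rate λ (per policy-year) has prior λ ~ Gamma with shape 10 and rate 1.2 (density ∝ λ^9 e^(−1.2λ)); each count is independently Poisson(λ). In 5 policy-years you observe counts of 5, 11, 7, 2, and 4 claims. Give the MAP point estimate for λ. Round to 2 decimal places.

Σxᵢ = 5+11+7+2+4 = 29, with n = 5.
Posterior ∝ λ^9e^(−1.2λ) · λ^29e^(−5λ) = λ^38e^(−6.2λ), i.e. Gamma(shape=39, rate=6.2).
The mode of a Gamma(a, b) with a ≥ 1 (shape–rate) is (a−1)/b = 38/6.2 ≈ 6.13.

λ̂_MAP = 6.13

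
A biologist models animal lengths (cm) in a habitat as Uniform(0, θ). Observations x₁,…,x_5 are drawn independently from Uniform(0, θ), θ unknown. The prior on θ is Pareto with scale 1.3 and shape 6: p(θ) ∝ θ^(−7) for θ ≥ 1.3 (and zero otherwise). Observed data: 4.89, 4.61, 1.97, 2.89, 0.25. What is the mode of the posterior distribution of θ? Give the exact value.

θ̂_MAP = 4.89

The Uniform(0, θ) likelihood is θ^(−n) for θ ≥ max(xᵢ), zero otherwise. Here max(xᵢ) = 4.89.
Posterior ∝ θ^(−7) · θ^(−5) = θ^(−12) on θ ≥ max(1.3, 4.89) = 4.89.
This density is strictly decreasing in θ, so the posterior mode lies at the lower boundary of the support.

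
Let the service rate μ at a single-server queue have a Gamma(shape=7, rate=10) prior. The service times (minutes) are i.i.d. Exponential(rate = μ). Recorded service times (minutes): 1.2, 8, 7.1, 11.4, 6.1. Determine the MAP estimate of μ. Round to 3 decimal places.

The Exponential(rate=μ) likelihood is ∝ μ^n e^(−μΣtᵢ). Here n = 5 and Σtᵢ = 1.2 + 8 + 7.1 + 11.4 + 6.1 = 33.8.
Posterior ∝ μ^6e^(−10μ) · μ^5e^(−33.8μ) = μ^11e^(−43.8μ), i.e. Gamma(12, 43.8).
Mode = (a−1)/b = 11/43.8 ≈ 0.251.

μ̂_MAP = 0.251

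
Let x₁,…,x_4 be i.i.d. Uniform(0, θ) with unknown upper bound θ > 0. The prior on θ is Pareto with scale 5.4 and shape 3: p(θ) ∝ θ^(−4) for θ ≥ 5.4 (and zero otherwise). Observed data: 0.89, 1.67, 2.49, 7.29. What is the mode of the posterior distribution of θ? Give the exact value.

θ̂_MAP = 7.29

The Uniform(0, θ) likelihood is θ^(−n) for θ ≥ max(xᵢ), zero otherwise. Here max(xᵢ) = 7.29.
Posterior ∝ θ^(−4) · θ^(−4) = θ^(−8) on θ ≥ max(5.4, 7.29) = 7.29.
This density is strictly decreasing in θ, so the posterior mode lies at the lower boundary of the support.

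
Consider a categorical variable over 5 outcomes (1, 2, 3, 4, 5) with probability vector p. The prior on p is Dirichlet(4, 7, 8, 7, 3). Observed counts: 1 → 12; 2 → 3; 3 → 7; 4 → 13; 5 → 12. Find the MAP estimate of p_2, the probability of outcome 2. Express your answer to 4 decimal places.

The posterior is Dirichlet(αᵢ + nᵢ) = Dirichlet(16, 10, 15, 20, 15).
For a Dirichlet(a₁,…,a_K) with all aᵢ > 1, the mode has j-th component (aⱼ − 1)/(Σaᵢ − K).
Here Σaᵢ = 76 and K = 5, so p_2 = (10 − 1)/(76 − 5) = 9/71 ≈ 0.1268.

MAP estimate: 0.1268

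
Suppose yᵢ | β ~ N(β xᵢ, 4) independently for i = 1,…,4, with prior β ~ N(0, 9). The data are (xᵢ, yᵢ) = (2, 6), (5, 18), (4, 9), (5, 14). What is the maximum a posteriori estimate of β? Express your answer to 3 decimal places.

log p(β | y) = −Σ(yᵢ − βxᵢ)²/(2·4) − β²/(2·9) + const.
Setting the derivative to zero: Σxᵢ(yᵢ − βxᵢ)/4 − β/9 = 0, so β = Σxᵢyᵢ / (Σxᵢ² + σ²/τ²).
Σxᵢyᵢ = 2·6 + 5·18 + 4·9 + 5·14 = 208; Σxᵢ² = 70; σ²/τ² = 4/9.
β̂_MAP = 208 / (70 + 4/9) = 208/(634/9) = 936/317 ≈ 2.953.

β̂_MAP = 2.953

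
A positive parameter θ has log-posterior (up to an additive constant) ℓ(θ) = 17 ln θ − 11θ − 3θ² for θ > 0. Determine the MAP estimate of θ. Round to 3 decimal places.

θ̂_MAP = 1.000

ℓ'(θ) = 17/θ − 11 − 6θ. Setting this to zero and multiplying by θ: 6θ² + 11θ − 17 = 0.
θ = (−11 + √(11² + 4·6·17)) / (2·6) = (−11 + √529) / 12 = (−11 + 23)/12 = 1.
ℓ''(θ) = −17/θ² − 6 < 0, confirming a maximum.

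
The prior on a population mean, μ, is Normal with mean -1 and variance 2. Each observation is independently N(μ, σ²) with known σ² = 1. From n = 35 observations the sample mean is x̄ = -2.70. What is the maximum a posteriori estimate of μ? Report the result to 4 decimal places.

μ̂_MAP = -2.6761

n = 35, x̄ = -2.70.
For a Normal prior and Normal likelihood with known variance, the posterior is Normal; its mode equals its mean, the precision-weighted average.
Prior precision 1/σ₀² = 1/2 = 0.5; data precision n/σ² = 35/1 = 35.
μ̂ = (0.5·(-1) + 35·(-2.7)) / (0.5 + 35) = (-95)/35.5 = -190/71 ≈ -2.6761.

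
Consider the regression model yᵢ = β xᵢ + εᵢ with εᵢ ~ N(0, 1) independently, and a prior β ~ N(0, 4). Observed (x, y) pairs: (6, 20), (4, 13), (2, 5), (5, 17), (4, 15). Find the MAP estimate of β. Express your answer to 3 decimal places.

β̂_MAP = 3.362

log p(β | y) = −Σ(yᵢ − βxᵢ)²/(2·1) − β²/(2·4) + const.
Setting the derivative to zero: Σxᵢ(yᵢ − βxᵢ)/1 − β/4 = 0, so β = Σxᵢyᵢ / (Σxᵢ² + σ²/τ²).
Σxᵢyᵢ = 6·20 + 4·13 + 2·5 + 5·17 + 4·15 = 327; Σxᵢ² = 97; σ²/τ² = 0.25.
β̂_MAP = 327 / (97 + 0.25) = 327/97.25 ≈ 3.362.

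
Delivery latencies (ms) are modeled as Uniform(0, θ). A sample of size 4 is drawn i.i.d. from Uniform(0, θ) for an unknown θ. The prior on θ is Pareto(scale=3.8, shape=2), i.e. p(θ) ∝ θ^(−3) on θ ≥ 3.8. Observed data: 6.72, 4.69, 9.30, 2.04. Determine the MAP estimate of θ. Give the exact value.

The Uniform(0, θ) likelihood is θ^(−n) for θ ≥ max(xᵢ), zero otherwise. Here max(xᵢ) = 9.30.
Posterior ∝ θ^(−3) · θ^(−4) = θ^(−7) on θ ≥ max(3.8, 9.30) = 9.30.
This density is strictly decreasing in θ, so the posterior mode lies at the lower boundary of the support.

θ̂_MAP = 9.30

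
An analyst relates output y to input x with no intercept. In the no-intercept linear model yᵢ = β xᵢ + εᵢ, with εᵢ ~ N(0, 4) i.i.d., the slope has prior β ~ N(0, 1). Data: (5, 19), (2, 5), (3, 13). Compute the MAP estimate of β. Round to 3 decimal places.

β̂_MAP = 3.429

log p(β | y) = −Σ(yᵢ − βxᵢ)²/(2·4) − β²/(2·1) + const.
Setting the derivative to zero: Σxᵢ(yᵢ − βxᵢ)/4 − β/1 = 0, so β = Σxᵢyᵢ / (Σxᵢ² + σ²/τ²).
Σxᵢyᵢ = 5·19 + 2·5 + 3·13 = 144; Σxᵢ² = 38; σ²/τ² = 4.
β̂_MAP = 144 / (38 + 4) = 144/42 ≈ 3.429.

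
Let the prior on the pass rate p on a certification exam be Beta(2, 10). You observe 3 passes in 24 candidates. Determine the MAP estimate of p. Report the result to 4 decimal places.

p̂_MAP = 0.1176

Prior: Beta(2, 10).
Data: 3 successes in 24 trials. The binomial likelihood contributes p^3(1−p)^21, so the posterior is Beta(2+3, 10+21) = Beta(5, 31).
For Beta(a, b) with a, b > 1 the mode is (a−1)/(a+b−2) = 4/34 ≈ 0.1176.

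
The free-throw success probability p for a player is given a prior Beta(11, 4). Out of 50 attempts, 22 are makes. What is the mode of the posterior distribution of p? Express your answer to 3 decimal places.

Prior: Beta(11, 4).
Data: 22 successes in 50 trials. The binomial likelihood contributes p^22(1−p)^28, so the posterior is Beta(11+22, 4+28) = Beta(33, 32).
For Beta(a, b) with a, b > 1 the mode is (a−1)/(a+b−2) = 32/63 ≈ 0.508.

p̂_MAP = 0.508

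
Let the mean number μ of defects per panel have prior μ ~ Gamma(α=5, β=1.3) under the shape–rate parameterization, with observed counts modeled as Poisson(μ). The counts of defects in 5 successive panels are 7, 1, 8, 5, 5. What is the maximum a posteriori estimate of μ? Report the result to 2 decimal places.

Σxᵢ = 7+1+8+5+5 = 26, with n = 5.
Posterior ∝ μ^4e^(−1.3μ) · μ^26e^(−5μ) = μ^30e^(−6.3μ), i.e. Gamma(shape=31, rate=6.3).
The mode of a Gamma(a, b) with a ≥ 1 (shape–rate) is (a−1)/b = 30/6.3 ≈ 4.76.

μ̂_MAP = 4.76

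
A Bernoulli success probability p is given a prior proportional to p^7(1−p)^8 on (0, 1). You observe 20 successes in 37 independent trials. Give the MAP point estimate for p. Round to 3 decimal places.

p̂_MAP = 0.519

The prior density ∝ p^7(1−p)^8 is the kernel of Beta(8, 9).
Data: 20 successes in 37 trials. The binomial likelihood contributes p^20(1−p)^17, so the posterior is Beta(8+20, 9+17) = Beta(28, 26).
For Beta(a, b) with a, b > 1 the mode is (a−1)/(a+b−2) = 27/52 ≈ 0.519.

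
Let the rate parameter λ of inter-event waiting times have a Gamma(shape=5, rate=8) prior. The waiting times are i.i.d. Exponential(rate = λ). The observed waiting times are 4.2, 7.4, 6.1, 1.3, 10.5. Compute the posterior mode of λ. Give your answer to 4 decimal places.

The Exponential(rate=λ) likelihood is ∝ λ^n e^(−λΣtᵢ). Here n = 5 and Σtᵢ = 4.2 + 7.4 + 6.1 + 1.3 + 10.5 = 29.5.
Posterior ∝ λ^4e^(−8λ) · λ^5e^(−29.5λ) = λ^9e^(−37.5λ), i.e. Gamma(10, 37.5).
Mode = (a−1)/b = 9/37.5 ≈ 0.2400.

λ̂_MAP = 0.2400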